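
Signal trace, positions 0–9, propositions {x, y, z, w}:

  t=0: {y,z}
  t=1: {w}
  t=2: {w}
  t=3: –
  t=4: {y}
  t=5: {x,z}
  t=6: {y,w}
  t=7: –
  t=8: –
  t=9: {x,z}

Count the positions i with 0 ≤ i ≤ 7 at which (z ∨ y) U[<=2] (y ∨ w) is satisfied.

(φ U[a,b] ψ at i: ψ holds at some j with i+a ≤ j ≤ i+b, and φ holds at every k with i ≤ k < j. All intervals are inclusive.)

6

Evaluate at each i in [0,7]:
  i=0: ✓ (rhs at j=0)
  i=1: ✓ (rhs at j=1)
  i=2: ✓ (rhs at j=2)
  i=3: ✗ (lhs fails at k=3 before rhs at j=4)
  i=4: ✓ (rhs at j=4)
  i=5: ✓ (rhs at j=6; lhs holds on [5,5])
  i=6: ✓ (rhs at j=6)
  i=7: ✗ (no rhs in [7,9])
Positions where it holds: {0, 1, 2, 4, 5, 6} → 6.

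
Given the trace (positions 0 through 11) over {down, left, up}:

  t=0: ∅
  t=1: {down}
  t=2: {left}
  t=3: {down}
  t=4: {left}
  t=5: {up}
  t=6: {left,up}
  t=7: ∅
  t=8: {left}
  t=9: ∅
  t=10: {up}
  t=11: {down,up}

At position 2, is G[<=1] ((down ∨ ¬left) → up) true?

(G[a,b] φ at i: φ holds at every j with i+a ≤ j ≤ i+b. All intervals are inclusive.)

Check ((down ∨ ¬left) → up) at every j in [2,3]:
  j=2: antecedent false → ✓
  j=3: antecedent true; consequent false → ✗
Fails at j=3 → formula fails.

False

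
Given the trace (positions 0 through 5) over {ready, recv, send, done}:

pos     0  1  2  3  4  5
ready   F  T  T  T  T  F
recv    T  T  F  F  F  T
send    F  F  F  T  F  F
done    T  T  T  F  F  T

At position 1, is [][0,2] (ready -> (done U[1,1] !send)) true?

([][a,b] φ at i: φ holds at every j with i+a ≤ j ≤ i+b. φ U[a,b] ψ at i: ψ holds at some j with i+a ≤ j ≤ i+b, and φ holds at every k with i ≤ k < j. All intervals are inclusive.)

False

Check (ready -> (done U[1,1] !send)) at every j in [1,3]:
  j=1: antecedent true; consequent holds → ✓
  j=2: antecedent true; consequent fails → ✗
  j=3: antecedent true; consequent fails → ✗
Fails at j=2 → formula fails.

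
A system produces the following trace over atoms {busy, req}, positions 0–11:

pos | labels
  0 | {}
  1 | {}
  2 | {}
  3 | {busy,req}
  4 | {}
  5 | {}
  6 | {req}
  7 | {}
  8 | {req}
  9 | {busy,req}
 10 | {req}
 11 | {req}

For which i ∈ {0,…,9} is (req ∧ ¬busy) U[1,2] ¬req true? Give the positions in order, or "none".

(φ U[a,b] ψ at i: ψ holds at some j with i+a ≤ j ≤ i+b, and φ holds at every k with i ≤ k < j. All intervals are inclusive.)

6

Evaluate at each i in [0,9]:
  i=0: ✗ (lhs fails at k=0 before rhs at j=1)
  i=1: ✗ (lhs fails at k=1 before rhs at j=2)
  i=2: ✗ (lhs fails at k=2 before rhs at j=4)
  i=3: ✗ (lhs fails at k=3 before rhs at j=4)
  i=4: ✗ (lhs fails at k=4 before rhs at j=5)
  i=5: ✗ (lhs fails at k=5 before rhs at j=7)
  i=6: ✓ (rhs at j=7; lhs holds on [6,6])
  i=7: ✗ (no rhs in [8,9])
  i=8: ✗ (no rhs in [9,10])
  i=9: ✗ (no rhs in [10,11])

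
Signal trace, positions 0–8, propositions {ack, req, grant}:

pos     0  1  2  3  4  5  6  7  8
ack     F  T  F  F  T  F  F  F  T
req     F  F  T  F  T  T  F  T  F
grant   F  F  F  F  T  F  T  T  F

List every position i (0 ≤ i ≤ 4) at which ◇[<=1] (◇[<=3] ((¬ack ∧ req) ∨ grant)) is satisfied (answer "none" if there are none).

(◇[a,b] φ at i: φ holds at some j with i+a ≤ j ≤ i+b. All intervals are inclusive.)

Evaluate at each i in [0,4]:
  i=0: ✓ (witness j=0)
  i=1: ✓ (witness j=1)
  i=2: ✓ (witness j=2)
  i=3: ✓ (witness j=3)
  i=4: ✓ (witness j=4)

0, 1, 2, 3, 4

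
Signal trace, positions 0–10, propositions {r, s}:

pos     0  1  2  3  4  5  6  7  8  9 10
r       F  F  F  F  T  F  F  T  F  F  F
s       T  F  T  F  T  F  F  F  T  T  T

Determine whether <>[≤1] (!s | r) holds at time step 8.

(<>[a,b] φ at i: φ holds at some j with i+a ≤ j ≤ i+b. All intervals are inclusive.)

No

Check (!s | r) at each j in [8,9]:
  j=8: false
  j=9: false
No position in the window satisfies it → formula fails.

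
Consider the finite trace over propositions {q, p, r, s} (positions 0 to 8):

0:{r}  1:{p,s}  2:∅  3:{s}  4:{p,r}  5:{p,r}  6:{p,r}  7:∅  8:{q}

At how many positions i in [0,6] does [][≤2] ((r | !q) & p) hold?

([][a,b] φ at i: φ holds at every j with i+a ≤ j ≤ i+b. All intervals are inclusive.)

Evaluate at each i in [0,6]:
  i=0: ✗ (fails at j=0)
  i=1: ✗ (fails at j=2)
  i=2: ✗ (fails at j=2)
  i=3: ✗ (fails at j=3)
  i=4: ✓ (all of [4,6])
  i=5: ✗ (fails at j=7)
  i=6: ✗ (fails at j=7)
Positions where it holds: {4} → 1.

1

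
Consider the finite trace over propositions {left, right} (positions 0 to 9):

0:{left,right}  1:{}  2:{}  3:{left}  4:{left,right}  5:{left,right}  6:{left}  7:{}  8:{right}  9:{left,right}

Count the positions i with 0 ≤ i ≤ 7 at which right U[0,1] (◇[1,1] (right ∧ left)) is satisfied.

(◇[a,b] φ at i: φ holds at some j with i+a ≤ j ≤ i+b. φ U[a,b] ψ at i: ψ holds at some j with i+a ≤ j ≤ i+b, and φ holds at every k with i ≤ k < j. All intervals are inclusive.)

2

Evaluate at each i in [0,7]:
  i=0: ✗ (no rhs in [0,1])
  i=1: ✗ (no rhs in [1,2])
  i=2: ✗ (lhs fails at k=2 before rhs at j=3)
  i=3: ✓ (rhs at j=3)
  i=4: ✓ (rhs at j=4)
  i=5: ✗ (no rhs in [5,6])
  i=6: ✗ (no rhs in [6,7])
  i=7: ✗ (lhs fails at k=7 before rhs at j=8)
Positions where it holds: {3, 4} → 2.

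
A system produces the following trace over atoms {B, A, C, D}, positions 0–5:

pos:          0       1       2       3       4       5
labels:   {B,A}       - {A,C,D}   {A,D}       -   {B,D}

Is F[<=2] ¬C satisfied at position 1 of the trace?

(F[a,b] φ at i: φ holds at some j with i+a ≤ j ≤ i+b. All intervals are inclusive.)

Yes

Check ¬C at each j in [1,3]:
  j=1: true
  j=2: false
  j=3: true
Found at j=1 → formula holds.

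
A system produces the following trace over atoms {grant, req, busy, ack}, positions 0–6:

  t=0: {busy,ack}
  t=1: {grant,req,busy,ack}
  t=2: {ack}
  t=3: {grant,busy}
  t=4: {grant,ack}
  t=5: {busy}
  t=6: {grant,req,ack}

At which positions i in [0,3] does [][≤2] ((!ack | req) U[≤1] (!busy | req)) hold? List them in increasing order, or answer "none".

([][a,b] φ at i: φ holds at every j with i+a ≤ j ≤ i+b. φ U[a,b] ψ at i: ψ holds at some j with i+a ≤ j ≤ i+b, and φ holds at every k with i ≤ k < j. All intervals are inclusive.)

1, 2, 3

Evaluate at each i in [0,3]:
  i=0: ✗ (fails at j=0)
  i=1: ✓ (all of [1,3])
  i=2: ✓ (all of [2,4])
  i=3: ✓ (all of [3,5])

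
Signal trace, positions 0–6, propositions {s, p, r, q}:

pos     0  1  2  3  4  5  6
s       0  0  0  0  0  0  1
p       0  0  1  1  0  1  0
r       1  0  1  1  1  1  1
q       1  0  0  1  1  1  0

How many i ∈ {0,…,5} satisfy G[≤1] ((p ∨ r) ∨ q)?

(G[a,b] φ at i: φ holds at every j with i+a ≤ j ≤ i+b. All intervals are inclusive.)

4

Evaluate at each i in [0,5]:
  i=0: ✗ (fails at j=1)
  i=1: ✗ (fails at j=1)
  i=2: ✓ (all of [2,3])
  i=3: ✓ (all of [3,4])
  i=4: ✓ (all of [4,5])
  i=5: ✓ (all of [5,6])
Positions where it holds: {2, 3, 4, 5} → 4.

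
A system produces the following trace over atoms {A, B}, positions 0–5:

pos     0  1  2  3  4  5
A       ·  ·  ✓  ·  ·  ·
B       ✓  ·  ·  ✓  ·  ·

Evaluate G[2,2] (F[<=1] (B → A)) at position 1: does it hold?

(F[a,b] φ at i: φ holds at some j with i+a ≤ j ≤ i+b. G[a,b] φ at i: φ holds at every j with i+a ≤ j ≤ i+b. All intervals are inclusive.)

True

Check F[<=1] (B → A) at every j in [3,3]:
  j=3: holds (witness at 4)
All positions satisfy it → formula holds.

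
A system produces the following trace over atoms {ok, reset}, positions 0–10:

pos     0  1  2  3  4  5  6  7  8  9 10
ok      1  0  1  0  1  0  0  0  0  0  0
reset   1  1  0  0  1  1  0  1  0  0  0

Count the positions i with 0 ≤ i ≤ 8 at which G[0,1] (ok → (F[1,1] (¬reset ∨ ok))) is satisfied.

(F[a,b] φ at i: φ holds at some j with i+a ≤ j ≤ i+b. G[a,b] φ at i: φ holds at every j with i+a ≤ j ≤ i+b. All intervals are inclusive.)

Evaluate at each i in [0,8]:
  i=0: ✗ (fails at j=0)
  i=1: ✓ (all of [1,2])
  i=2: ✓ (all of [2,3])
  i=3: ✗ (fails at j=4)
  i=4: ✗ (fails at j=4)
  i=5: ✓ (all of [5,6])
  i=6: ✓ (all of [6,7])
  i=7: ✓ (all of [7,8])
  i=8: ✓ (all of [8,9])
Positions where it holds: {1, 2, 5, 6, 7, 8} → 6.

6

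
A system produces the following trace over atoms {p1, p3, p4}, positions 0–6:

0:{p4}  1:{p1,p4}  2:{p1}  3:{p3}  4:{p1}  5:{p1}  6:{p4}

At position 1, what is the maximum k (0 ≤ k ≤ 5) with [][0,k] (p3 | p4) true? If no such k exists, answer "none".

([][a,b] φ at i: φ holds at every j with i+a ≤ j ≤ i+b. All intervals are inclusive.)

0

(p3 | p4) must hold from j=1 onward; find where it first fails.
  j=1: holds
  j=2: fails
Holds on [1,1], so largest k = 0.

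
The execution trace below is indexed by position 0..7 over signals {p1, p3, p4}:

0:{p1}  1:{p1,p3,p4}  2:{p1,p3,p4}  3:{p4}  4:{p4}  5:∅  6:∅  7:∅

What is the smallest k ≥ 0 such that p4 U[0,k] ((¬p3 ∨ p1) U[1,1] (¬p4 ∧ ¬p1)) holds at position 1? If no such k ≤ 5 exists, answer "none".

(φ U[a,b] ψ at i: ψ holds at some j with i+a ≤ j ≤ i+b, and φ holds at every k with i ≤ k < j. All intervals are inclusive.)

Need earliest j ≥ 1 with ((¬p3 ∨ p1) U[1,1] (¬p4 ∧ ¬p1)), and p4 at every k in [1,j-1].
  j=1: rhs fails.
  j=2: rhs fails.
  j=3: rhs fails.
  j=4: rhs holds; lhs holds on [1,3]. k = 3.

3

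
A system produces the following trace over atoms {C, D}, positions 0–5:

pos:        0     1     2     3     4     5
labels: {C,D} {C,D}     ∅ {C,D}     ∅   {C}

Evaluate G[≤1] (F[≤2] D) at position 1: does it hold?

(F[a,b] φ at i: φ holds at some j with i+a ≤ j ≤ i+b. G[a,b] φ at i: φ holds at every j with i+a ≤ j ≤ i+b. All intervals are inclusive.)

Yes

Check F[≤2] D at every j in [1,2]:
  j=1: holds (witness at 1)
  j=2: holds (witness at 3)
All positions satisfy it → formula holds.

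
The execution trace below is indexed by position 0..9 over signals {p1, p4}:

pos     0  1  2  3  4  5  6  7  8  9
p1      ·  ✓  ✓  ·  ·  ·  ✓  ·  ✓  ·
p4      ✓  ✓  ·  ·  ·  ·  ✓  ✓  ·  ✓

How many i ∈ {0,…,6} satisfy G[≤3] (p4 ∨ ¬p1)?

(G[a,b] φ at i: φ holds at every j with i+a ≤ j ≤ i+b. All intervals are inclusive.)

2

Evaluate at each i in [0,6]:
  i=0: ✗ (fails at j=2)
  i=1: ✗ (fails at j=2)
  i=2: ✗ (fails at j=2)
  i=3: ✓ (all of [3,6])
  i=4: ✓ (all of [4,7])
  i=5: ✗ (fails at j=8)
  i=6: ✗ (fails at j=8)
Positions where it holds: {3, 4} → 2.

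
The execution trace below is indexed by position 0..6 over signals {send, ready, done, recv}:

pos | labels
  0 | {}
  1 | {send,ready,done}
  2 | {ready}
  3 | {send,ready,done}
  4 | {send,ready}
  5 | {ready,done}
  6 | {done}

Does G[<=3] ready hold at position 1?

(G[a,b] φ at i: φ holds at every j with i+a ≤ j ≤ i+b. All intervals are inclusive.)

Check ready at every j in [1,4]:
  j=1: true
  j=2: true
  j=3: true
  j=4: true
All positions satisfy it → formula holds.

Holds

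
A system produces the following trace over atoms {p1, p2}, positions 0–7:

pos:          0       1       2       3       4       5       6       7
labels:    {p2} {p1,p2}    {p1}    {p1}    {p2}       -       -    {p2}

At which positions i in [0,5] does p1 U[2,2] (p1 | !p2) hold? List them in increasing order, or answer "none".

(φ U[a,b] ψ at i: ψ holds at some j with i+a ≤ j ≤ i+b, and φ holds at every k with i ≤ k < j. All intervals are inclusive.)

Evaluate at each i in [0,5]:
  i=0: ✗ (lhs fails at k=0 before rhs at j=2)
  i=1: ✓ (rhs at j=3; lhs holds on [1,2])
  i=2: ✗ (no rhs in [4,4])
  i=3: ✗ (lhs fails at k=4 before rhs at j=5)
  i=4: ✗ (lhs fails at k=4 before rhs at j=6)
  i=5: ✗ (no rhs in [7,7])

1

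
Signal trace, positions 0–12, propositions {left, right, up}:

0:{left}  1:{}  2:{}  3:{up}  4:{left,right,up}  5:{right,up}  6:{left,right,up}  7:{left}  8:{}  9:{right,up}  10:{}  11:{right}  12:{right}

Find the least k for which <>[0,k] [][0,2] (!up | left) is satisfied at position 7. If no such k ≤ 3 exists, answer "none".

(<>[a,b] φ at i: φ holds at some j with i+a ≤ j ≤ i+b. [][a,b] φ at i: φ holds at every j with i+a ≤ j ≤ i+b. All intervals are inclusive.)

3

Scan j = 7,8,… for [][0,2] (!up | left):
  j=7: fails
  j=8: fails
  j=9: fails
  j=10: holds
First hit at j=10, so smallest k = 10-7 = 3.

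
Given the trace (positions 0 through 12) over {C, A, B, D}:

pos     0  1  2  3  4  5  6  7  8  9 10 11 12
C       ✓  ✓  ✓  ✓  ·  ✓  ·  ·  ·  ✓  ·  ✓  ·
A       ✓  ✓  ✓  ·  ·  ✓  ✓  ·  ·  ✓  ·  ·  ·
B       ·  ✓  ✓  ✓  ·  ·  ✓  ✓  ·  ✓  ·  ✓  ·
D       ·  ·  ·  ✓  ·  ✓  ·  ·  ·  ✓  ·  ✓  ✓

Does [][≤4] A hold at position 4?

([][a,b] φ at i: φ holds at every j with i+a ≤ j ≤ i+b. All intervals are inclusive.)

No

Check A at every j in [4,8]:
  j=4: false
  j=5: true
  j=6: true
  j=7: false
  j=8: false
Fails at j=4 → formula fails.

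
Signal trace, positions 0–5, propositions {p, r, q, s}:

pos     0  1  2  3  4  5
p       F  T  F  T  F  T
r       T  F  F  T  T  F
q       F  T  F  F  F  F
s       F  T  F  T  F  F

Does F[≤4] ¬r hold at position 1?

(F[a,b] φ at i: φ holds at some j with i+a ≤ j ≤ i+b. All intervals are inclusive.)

Yes

Check ¬r at each j in [1,5]:
  j=1: true
  j=2: true
  j=3: false
  j=4: false
  j=5: true
Found at j=1 → formula holds.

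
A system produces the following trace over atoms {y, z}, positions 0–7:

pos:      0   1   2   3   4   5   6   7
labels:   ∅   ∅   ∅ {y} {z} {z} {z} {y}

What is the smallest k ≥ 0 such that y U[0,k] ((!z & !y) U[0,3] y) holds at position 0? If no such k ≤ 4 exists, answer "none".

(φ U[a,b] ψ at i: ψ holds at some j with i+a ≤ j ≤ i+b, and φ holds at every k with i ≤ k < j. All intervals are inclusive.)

Need earliest j ≥ 0 with ((!z & !y) U[0,3] y), and y at every k in [0,j-1].
  j=0: rhs holds (empty prefix). k = 0.

0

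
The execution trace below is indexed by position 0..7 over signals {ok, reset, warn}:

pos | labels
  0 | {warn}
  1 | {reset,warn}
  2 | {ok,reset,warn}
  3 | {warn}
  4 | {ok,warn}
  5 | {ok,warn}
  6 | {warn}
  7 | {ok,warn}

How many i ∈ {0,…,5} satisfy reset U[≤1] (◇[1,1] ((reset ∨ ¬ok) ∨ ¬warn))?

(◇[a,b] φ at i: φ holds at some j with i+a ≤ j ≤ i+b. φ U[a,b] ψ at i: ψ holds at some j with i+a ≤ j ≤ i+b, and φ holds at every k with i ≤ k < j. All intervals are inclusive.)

4

Evaluate at each i in [0,5]:
  i=0: ✓ (rhs at j=0)
  i=1: ✓ (rhs at j=1)
  i=2: ✓ (rhs at j=2)
  i=3: ✗ (no rhs in [3,4])
  i=4: ✗ (lhs fails at k=4 before rhs at j=5)
  i=5: ✓ (rhs at j=5)
Positions where it holds: {0, 1, 2, 5} → 4.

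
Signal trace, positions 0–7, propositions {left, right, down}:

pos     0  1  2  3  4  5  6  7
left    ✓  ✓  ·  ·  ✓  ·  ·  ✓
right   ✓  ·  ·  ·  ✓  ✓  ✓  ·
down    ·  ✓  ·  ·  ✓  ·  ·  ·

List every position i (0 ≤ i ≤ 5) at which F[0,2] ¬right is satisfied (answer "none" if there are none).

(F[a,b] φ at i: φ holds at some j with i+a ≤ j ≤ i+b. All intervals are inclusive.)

Evaluate at each i in [0,5]:
  i=0: ✓ (witness j=1)
  i=1: ✓ (witness j=1)
  i=2: ✓ (witness j=2)
  i=3: ✓ (witness j=3)
  i=4: ✗ (none in [4,6])
  i=5: ✓ (witness j=7)

0, 1, 2, 3, 5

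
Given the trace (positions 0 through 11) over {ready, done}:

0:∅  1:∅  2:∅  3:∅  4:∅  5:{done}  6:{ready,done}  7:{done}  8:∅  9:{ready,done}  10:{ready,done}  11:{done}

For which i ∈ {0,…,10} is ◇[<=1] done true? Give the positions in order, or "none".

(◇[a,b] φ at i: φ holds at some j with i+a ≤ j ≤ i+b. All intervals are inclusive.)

Evaluate at each i in [0,10]:
  i=0: ✗ (none in [0,1])
  i=1: ✗ (none in [1,2])
  i=2: ✗ (none in [2,3])
  i=3: ✗ (none in [3,4])
  i=4: ✓ (witness j=5)
  i=5: ✓ (witness j=5)
  i=6: ✓ (witness j=6)
  i=7: ✓ (witness j=7)
  i=8: ✓ (witness j=9)
  i=9: ✓ (witness j=9)
  i=10: ✓ (witness j=10)

4, 5, 6, 7, 8, 9, 10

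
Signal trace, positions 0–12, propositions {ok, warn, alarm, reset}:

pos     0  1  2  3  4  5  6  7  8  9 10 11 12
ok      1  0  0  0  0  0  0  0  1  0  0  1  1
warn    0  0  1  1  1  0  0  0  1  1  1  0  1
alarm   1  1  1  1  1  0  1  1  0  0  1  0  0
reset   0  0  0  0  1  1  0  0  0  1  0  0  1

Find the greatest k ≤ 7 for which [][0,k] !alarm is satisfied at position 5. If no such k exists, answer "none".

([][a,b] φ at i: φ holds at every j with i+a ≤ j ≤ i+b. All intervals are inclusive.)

!alarm must hold from j=5 onward; find where it first fails.
  j=5: holds
  j=6: fails
Holds on [5,5], so largest k = 0.

0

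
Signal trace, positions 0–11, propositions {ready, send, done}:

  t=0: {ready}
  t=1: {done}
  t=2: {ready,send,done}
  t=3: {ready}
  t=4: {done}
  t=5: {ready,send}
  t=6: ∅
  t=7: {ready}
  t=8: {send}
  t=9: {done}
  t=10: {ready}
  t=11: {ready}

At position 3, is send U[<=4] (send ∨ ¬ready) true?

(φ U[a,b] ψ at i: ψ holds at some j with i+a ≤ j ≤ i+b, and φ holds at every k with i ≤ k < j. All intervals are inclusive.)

Does not hold

Need some j in [3,7] with (send ∨ ¬ready), and send at every k in [3,j-1].
  j=3: (send ∨ ¬ready) false.
  j=4: (send ∨ ¬ready) holds, but send fails at k=3 → not this j.
  j=5: (send ∨ ¬ready) holds, but send fails at k=3 → not this j.
  j=6: (send ∨ ¬ready) holds, but send fails at k=3 → not this j.
  j=7: (send ∨ ¬ready) false.
No j in the window works → until fails.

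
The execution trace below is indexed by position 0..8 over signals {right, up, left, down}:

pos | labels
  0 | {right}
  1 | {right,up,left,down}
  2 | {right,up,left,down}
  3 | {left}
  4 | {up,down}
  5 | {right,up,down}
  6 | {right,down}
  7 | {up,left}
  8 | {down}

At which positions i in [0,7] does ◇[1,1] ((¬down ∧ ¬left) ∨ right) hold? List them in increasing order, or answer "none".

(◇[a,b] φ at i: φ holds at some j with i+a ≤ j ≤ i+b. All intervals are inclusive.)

0, 1, 4, 5

Evaluate at each i in [0,7]:
  i=0: ✓ (witness j=1)
  i=1: ✓ (witness j=2)
  i=2: ✗ (none in [3,3])
  i=3: ✗ (none in [4,4])
  i=4: ✓ (witness j=5)
  i=5: ✓ (witness j=6)
  i=6: ✗ (none in [7,7])
  i=7: ✗ (none in [8,8])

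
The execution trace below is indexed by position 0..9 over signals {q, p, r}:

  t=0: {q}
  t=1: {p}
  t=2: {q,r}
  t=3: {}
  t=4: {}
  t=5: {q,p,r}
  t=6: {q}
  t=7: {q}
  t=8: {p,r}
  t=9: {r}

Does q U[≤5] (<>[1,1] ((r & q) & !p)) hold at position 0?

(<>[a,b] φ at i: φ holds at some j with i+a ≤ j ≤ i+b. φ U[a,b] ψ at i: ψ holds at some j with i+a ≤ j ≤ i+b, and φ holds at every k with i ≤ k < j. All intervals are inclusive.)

Holds

Need some j in [0,5] with <>[1,1] ((r & q) & !p), and q at every k in [0,j-1].
  j=0: <>[1,1] ((r & q) & !p) — fails (none in [1,1]).
  j=1: <>[1,1] ((r & q) & !p) holds; q holds at every k in [0,0] → satisfied.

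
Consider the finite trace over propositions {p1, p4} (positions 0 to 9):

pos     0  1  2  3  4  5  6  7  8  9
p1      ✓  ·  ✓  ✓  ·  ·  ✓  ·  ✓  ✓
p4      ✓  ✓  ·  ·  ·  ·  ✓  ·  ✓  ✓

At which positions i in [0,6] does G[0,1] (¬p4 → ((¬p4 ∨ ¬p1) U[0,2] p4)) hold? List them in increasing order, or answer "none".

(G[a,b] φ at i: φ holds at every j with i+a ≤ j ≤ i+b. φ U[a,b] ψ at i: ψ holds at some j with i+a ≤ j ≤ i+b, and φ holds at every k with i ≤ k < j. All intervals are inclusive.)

Evaluate at each i in [0,6]:
  i=0: ✓ (all of [0,1])
  i=1: ✗ (fails at j=2)
  i=2: ✗ (fails at j=2)
  i=3: ✗ (fails at j=3)
  i=4: ✓ (all of [4,5])
  i=5: ✓ (all of [5,6])
  i=6: ✓ (all of [6,7])

0, 4, 5, 6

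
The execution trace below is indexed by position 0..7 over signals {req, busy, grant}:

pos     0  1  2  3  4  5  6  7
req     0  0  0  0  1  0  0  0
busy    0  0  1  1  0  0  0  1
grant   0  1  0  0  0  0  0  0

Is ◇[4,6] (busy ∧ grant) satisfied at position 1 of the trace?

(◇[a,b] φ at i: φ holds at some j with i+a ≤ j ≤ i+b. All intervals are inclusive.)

Check (busy ∧ grant) at each j in [5,7]:
  j=5: false
  j=6: false
  j=7: false
No position in the window satisfies it → formula fails.

Does not hold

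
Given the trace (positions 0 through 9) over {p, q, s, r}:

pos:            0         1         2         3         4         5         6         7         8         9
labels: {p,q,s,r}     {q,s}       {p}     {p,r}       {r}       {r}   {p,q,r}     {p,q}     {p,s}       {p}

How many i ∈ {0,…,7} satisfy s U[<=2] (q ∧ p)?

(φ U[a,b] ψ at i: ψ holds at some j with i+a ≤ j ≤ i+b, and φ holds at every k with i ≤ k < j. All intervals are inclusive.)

Evaluate at each i in [0,7]:
  i=0: ✓ (rhs at j=0)
  i=1: ✗ (no rhs in [1,3])
  i=2: ✗ (no rhs in [2,4])
  i=3: ✗ (no rhs in [3,5])
  i=4: ✗ (lhs fails at k=4 before rhs at j=6)
  i=5: ✗ (lhs fails at k=5 before rhs at j=6)
  i=6: ✓ (rhs at j=6)
  i=7: ✓ (rhs at j=7)
Positions where it holds: {0, 6, 7} → 3.

3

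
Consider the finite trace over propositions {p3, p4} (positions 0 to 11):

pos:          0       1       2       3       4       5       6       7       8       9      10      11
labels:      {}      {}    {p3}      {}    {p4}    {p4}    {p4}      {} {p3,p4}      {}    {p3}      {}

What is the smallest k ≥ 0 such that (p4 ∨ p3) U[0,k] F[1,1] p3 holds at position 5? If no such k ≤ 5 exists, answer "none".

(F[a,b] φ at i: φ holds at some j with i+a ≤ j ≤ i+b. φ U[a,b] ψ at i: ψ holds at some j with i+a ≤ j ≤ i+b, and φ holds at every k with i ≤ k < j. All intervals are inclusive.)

2

Need earliest j ≥ 5 with F[1,1] p3, and (p4 ∨ p3) at every k in [5,j-1].
  j=5: rhs fails.
  j=6: rhs fails.
  j=7: rhs holds; lhs holds on [5,6]. k = 2.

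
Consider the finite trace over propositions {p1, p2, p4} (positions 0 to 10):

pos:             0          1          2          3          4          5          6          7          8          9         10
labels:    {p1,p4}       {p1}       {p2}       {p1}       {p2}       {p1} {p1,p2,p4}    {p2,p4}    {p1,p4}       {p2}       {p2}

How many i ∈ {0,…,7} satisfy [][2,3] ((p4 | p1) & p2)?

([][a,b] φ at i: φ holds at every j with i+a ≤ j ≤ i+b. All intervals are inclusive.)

1

Evaluate at each i in [0,7]:
  i=0: ✗ (fails at j=2)
  i=1: ✗ (fails at j=3)
  i=2: ✗ (fails at j=4)
  i=3: ✗ (fails at j=5)
  i=4: ✓ (all of [6,7])
  i=5: ✗ (fails at j=8)
  i=6: ✗ (fails at j=8)
  i=7: ✗ (fails at j=9)
Positions where it holds: {4} → 1.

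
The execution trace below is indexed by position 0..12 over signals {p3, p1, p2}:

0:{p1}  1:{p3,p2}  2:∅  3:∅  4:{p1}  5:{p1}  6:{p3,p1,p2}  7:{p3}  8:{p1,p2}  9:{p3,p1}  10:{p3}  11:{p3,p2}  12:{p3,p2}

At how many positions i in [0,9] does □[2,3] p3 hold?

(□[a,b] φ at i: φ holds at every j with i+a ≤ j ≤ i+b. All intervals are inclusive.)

4

Evaluate at each i in [0,9]:
  i=0: ✗ (fails at j=2)
  i=1: ✗ (fails at j=3)
  i=2: ✗ (fails at j=4)
  i=3: ✗ (fails at j=5)
  i=4: ✓ (all of [6,7])
  i=5: ✗ (fails at j=8)
  i=6: ✗ (fails at j=8)
  i=7: ✓ (all of [9,10])
  i=8: ✓ (all of [10,11])
  i=9: ✓ (all of [11,12])
Positions where it holds: {4, 7, 8, 9} → 4.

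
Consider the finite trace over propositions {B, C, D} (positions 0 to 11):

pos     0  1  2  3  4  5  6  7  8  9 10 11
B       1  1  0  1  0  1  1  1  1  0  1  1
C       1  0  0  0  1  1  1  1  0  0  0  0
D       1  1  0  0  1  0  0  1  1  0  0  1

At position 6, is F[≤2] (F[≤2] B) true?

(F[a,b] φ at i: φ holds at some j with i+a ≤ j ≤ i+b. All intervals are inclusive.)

True

Check F[≤2] B at each j in [6,8]:
  j=6: holds (witness at 6)
  j=7: holds (witness at 7)
  j=8: holds (witness at 8)
Found at j=6 → formula holds.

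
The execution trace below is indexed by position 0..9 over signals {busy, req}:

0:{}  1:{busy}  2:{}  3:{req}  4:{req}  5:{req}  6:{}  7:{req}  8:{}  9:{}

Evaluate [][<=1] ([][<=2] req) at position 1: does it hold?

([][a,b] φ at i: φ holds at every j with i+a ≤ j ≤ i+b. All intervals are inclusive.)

Does not hold

Check [][<=2] req at every j in [1,2]:
  j=1: fails at 1
  j=2: fails at 2
Fails at j=1 → formula fails.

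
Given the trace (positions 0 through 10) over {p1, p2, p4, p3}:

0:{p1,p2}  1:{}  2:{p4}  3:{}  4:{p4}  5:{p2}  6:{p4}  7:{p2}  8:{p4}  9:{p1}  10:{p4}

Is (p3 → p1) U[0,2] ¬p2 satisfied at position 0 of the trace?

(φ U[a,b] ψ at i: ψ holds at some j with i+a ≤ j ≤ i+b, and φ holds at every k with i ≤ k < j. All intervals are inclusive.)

Need some j in [0,2] with ¬p2, and (p3 → p1) at every k in [0,j-1].
  j=0: ¬p2 false.
  j=1: ¬p2 holds; (p3 → p1) holds at every k in [0,0] → satisfied.

True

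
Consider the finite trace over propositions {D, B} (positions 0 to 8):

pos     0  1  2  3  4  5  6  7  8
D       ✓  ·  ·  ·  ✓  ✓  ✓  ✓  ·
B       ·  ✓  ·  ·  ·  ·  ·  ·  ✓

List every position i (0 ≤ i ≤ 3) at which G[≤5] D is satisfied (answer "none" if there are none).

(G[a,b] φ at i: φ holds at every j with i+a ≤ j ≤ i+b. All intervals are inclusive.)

none

Evaluate at each i in [0,3]:
  i=0: ✗ (fails at j=1)
  i=1: ✗ (fails at j=1)
  i=2: ✗ (fails at j=2)
  i=3: ✗ (fails at j=3)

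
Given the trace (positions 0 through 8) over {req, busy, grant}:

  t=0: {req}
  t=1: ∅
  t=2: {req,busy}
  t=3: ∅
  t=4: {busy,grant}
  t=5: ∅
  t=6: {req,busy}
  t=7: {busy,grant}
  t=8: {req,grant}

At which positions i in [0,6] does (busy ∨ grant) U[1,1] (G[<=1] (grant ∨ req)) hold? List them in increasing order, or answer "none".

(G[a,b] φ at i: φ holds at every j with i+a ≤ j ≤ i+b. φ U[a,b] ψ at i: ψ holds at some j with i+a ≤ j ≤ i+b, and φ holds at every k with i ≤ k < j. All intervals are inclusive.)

6

Evaluate at each i in [0,6]:
  i=0: ✗ (no rhs in [1,1])
  i=1: ✗ (no rhs in [2,2])
  i=2: ✗ (no rhs in [3,3])
  i=3: ✗ (no rhs in [4,4])
  i=4: ✗ (no rhs in [5,5])
  i=5: ✗ (lhs fails at k=5 before rhs at j=6)
  i=6: ✓ (rhs at j=7; lhs holds on [6,6])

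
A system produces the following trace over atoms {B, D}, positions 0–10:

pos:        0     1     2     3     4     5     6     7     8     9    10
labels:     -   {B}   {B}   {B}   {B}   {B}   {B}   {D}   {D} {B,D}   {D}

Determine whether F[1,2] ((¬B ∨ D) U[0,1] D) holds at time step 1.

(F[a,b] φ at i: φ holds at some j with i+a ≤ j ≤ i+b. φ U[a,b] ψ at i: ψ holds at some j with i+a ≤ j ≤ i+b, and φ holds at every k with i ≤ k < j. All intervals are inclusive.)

Check ((¬B ∨ D) U[0,1] D) at each j in [2,3]:
  j=2: fails
  j=3: fails
No position in the window satisfies it → formula fails.

Does not hold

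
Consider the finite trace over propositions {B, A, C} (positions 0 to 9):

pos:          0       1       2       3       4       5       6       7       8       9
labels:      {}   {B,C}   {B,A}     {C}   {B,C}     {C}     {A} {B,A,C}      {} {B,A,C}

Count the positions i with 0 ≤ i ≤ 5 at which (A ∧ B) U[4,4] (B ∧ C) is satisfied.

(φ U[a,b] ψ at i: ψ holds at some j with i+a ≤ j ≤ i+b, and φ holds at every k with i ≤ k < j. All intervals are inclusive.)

Evaluate at each i in [0,5]:
  i=0: ✗ (lhs fails at k=0 before rhs at j=4)
  i=1: ✗ (no rhs in [5,5])
  i=2: ✗ (no rhs in [6,6])
  i=3: ✗ (lhs fails at k=3 before rhs at j=7)
  i=4: ✗ (no rhs in [8,8])
  i=5: ✗ (lhs fails at k=5 before rhs at j=9)
Positions where it holds: {} → 0.

0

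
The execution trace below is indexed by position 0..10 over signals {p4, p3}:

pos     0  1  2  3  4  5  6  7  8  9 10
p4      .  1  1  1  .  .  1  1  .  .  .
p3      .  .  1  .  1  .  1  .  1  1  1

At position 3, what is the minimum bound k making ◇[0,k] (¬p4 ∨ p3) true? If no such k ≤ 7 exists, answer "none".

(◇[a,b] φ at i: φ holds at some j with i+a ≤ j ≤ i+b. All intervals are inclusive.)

1

Scan j = 3,4,… for (¬p4 ∨ p3):
  j=3: fails
  j=4: holds
First hit at j=4, so smallest k = 4-3 = 1.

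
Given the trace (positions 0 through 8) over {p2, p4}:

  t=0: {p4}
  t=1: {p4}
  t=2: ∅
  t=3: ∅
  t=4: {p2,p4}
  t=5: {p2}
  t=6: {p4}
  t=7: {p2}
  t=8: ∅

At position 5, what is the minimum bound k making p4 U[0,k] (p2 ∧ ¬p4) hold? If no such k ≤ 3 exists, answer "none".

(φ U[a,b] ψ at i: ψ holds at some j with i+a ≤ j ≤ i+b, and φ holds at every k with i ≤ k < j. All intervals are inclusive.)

0

Need earliest j ≥ 5 with (p2 ∧ ¬p4), and p4 at every k in [5,j-1].
  j=5: rhs holds (empty prefix). k = 0.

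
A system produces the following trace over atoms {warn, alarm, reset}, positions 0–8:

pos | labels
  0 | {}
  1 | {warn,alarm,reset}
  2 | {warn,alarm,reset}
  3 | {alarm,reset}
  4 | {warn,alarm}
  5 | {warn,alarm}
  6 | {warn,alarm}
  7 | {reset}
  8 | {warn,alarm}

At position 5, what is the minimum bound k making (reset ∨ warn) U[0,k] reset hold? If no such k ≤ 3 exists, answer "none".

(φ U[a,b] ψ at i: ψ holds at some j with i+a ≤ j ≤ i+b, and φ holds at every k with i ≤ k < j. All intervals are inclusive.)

Need earliest j ≥ 5 with reset, and (reset ∨ warn) at every k in [5,j-1].
  j=5: rhs fails.
  j=6: rhs fails.
  j=7: rhs holds; lhs holds on [5,6]. k = 2.

2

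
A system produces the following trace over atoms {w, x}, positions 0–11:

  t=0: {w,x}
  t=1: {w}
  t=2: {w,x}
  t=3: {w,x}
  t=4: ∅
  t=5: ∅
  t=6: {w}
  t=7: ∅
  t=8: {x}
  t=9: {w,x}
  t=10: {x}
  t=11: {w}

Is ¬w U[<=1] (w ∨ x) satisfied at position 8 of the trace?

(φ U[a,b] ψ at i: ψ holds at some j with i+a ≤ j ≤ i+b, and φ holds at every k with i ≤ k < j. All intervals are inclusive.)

Yes

Need some j in [8,9] with (w ∨ x), and ¬w at every k in [8,j-1].
  j=8: (w ∨ x) holds; no prefix to check → satisfied.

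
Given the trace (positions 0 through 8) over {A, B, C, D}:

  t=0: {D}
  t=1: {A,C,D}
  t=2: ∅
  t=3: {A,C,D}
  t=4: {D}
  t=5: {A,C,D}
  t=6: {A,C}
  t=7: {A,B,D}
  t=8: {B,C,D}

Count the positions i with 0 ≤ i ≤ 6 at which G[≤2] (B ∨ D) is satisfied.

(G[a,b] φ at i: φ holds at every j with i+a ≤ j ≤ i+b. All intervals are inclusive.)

1

Evaluate at each i in [0,6]:
  i=0: ✗ (fails at j=2)
  i=1: ✗ (fails at j=2)
  i=2: ✗ (fails at j=2)
  i=3: ✓ (all of [3,5])
  i=4: ✗ (fails at j=6)
  i=5: ✗ (fails at j=6)
  i=6: ✗ (fails at j=6)
Positions where it holds: {3} → 1.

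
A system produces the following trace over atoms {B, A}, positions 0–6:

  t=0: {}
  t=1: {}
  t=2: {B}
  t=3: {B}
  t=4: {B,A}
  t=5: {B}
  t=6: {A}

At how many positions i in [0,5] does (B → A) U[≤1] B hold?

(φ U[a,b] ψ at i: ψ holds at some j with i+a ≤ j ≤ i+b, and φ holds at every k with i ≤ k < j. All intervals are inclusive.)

5

Evaluate at each i in [0,5]:
  i=0: ✗ (no rhs in [0,1])
  i=1: ✓ (rhs at j=2; lhs holds on [1,1])
  i=2: ✓ (rhs at j=2)
  i=3: ✓ (rhs at j=3)
  i=4: ✓ (rhs at j=4)
  i=5: ✓ (rhs at j=5)
Positions where it holds: {1, 2, 3, 4, 5} → 5.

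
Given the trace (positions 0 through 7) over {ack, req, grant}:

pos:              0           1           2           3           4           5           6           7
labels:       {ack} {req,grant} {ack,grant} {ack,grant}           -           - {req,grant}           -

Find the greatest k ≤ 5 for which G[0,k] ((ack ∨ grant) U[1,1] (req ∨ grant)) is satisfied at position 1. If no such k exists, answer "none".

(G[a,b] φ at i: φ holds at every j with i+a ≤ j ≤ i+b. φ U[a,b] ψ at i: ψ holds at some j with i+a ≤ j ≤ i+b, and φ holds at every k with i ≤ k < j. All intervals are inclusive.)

((ack ∨ grant) U[1,1] (req ∨ grant)) must hold from j=1 onward; find where it first fails.
  j=1: holds
  j=2: holds
  j=3: fails
Holds on [1,2], so largest k = 1.

1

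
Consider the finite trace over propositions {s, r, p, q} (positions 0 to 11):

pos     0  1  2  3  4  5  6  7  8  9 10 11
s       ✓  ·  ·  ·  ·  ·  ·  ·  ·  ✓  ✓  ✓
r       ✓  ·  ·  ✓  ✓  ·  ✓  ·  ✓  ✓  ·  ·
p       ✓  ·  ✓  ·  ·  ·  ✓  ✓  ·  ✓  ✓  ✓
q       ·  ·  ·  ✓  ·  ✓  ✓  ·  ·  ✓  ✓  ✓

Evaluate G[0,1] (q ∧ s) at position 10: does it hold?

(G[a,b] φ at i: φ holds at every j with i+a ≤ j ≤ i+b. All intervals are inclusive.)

Yes

Check (q ∧ s) at every j in [10,11]:
  j=10: true
  j=11: true
All positions satisfy it → formula holds.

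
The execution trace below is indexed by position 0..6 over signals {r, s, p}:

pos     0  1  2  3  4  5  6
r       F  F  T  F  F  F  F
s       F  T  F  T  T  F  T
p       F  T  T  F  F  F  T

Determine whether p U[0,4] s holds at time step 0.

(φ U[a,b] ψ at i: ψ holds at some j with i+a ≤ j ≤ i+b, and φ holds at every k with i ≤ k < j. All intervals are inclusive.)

No

Need some j in [0,4] with s, and p at every k in [0,j-1].
  j=0: s false.
  j=1: s holds, but p fails at k=0 → not this j.
  j=2: s false.
  j=3: s holds, but p fails at k=0 → not this j.
  j=4: s holds, but p fails at k=0 → not this j.
No j in the window works → until fails.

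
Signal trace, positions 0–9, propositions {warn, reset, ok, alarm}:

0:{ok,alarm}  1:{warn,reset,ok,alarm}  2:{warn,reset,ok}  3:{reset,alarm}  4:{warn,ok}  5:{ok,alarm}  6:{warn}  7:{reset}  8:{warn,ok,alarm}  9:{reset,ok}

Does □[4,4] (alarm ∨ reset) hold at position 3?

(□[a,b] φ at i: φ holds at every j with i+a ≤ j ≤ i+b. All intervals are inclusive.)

Check (alarm ∨ reset) at every j in [7,7]:
  j=7: true
All positions satisfy it → formula holds.

Yes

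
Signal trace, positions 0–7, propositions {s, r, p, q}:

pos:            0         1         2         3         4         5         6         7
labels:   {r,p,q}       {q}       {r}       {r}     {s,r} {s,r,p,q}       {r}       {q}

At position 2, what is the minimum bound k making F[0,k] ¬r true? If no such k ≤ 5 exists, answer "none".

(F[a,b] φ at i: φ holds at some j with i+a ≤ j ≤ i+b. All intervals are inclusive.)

5

Scan j = 2,3,… for ¬r:
  j=2: fails
  j=3: fails
  j=4: fails
  j=5: fails
  j=6: fails
  j=7: holds
First hit at j=7, so smallest k = 7-2 = 5.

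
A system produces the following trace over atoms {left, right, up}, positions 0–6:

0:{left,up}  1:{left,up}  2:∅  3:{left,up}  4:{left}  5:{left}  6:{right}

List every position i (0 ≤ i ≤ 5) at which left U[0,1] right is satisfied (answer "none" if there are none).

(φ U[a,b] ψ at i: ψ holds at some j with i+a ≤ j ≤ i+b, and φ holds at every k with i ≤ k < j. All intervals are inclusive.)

5

Evaluate at each i in [0,5]:
  i=0: ✗ (no rhs in [0,1])
  i=1: ✗ (no rhs in [1,2])
  i=2: ✗ (no rhs in [2,3])
  i=3: ✗ (no rhs in [3,4])
  i=4: ✗ (no rhs in [4,5])
  i=5: ✓ (rhs at j=6; lhs holds on [5,5])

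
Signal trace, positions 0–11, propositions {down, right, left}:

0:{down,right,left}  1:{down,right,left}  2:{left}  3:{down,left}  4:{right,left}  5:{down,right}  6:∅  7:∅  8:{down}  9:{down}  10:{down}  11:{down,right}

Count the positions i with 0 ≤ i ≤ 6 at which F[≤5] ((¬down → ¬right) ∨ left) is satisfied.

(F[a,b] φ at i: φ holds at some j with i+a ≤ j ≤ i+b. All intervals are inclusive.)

Evaluate at each i in [0,6]:
  i=0: ✓ (witness j=0)
  i=1: ✓ (witness j=1)
  i=2: ✓ (witness j=2)
  i=3: ✓ (witness j=3)
  i=4: ✓ (witness j=4)
  i=5: ✓ (witness j=5)
  i=6: ✓ (witness j=6)
Positions where it holds: {0, 1, 2, 3, 4, 5, 6} → 7.

7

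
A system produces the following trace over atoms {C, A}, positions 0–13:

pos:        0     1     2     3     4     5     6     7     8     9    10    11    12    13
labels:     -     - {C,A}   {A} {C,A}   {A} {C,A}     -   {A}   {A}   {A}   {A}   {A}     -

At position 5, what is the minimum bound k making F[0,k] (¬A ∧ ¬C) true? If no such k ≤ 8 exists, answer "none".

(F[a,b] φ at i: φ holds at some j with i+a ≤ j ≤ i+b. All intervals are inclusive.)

Scan j = 5,6,… for (¬A ∧ ¬C):
  j=5: fails
  j=6: fails
  j=7: holds
First hit at j=7, so smallest k = 7-5 = 2.

2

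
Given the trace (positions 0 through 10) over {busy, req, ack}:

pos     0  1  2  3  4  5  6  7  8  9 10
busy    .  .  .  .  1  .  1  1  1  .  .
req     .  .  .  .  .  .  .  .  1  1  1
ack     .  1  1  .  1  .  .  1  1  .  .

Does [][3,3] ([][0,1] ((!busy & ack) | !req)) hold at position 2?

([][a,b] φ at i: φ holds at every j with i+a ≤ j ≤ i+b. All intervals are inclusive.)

Check [][0,1] ((!busy & ack) | !req) at every j in [5,5]:
  j=5: holds on [5,6]
All positions satisfy it → formula holds.

Yes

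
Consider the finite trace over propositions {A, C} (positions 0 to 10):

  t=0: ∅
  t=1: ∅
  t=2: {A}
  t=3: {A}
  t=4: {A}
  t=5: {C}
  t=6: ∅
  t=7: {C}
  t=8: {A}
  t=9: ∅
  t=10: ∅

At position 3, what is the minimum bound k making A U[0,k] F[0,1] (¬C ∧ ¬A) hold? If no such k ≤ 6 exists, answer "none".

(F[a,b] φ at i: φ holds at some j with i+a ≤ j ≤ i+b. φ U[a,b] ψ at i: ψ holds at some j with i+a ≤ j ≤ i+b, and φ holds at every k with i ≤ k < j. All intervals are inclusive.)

2

Need earliest j ≥ 3 with F[0,1] (¬C ∧ ¬A), and A at every k in [3,j-1].
  j=3: rhs fails.
  j=4: rhs fails.
  j=5: rhs holds; lhs holds on [3,4]. k = 2.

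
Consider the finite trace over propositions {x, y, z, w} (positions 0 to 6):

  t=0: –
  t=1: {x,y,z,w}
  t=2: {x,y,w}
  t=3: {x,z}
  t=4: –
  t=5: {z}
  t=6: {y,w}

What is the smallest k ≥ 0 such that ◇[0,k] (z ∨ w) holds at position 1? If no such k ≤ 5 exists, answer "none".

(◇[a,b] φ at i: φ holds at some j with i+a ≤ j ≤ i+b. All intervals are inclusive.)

0

Scan j = 1,2,… for (z ∨ w):
  j=1: holds
First hit at j=1, so smallest k = 1-1 = 0.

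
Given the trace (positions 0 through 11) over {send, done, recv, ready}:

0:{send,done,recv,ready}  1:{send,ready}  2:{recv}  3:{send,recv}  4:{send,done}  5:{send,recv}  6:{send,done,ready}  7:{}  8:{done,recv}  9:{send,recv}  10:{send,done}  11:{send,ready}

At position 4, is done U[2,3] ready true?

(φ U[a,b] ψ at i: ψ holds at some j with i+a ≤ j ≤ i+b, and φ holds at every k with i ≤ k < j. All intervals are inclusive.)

Does not hold

Need some j in [6,7] with ready, and done at every k in [4,j-1].
  j=6: ready holds, but done fails at k=5 → not this j.
  j=7: ready false.
No j in the window works → until fails.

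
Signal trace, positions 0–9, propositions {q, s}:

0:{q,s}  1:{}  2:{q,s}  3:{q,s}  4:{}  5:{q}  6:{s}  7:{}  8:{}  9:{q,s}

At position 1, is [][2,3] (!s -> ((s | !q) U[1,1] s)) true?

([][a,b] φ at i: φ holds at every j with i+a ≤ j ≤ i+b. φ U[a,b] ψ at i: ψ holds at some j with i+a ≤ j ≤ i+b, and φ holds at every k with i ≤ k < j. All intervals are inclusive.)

Check (!s -> ((s | !q) U[1,1] s)) at every j in [3,4]:
  j=3: antecedent false → ✓
  j=4: antecedent true; consequent fails → ✗
Fails at j=4 → formula fails.

No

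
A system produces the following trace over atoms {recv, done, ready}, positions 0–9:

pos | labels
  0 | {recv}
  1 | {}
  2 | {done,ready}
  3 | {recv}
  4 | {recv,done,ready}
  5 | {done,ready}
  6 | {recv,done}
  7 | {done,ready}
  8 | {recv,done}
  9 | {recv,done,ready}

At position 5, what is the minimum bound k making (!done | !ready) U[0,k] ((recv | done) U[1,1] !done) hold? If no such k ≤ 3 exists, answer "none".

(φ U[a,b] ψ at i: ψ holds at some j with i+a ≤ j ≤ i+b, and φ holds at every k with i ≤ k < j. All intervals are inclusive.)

Need earliest j ≥ 5 with ((recv | done) U[1,1] !done), and (!done | !ready) at every k in [5,j-1].
  j=5: rhs fails.
  j=6: rhs fails.
  j=7: rhs fails.
  j=8: rhs fails.
No witness within the range → none.

none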